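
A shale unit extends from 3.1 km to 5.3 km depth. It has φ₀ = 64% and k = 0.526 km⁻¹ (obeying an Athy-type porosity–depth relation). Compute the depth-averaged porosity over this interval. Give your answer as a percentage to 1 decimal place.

7.4%

⟨φ⟩ = (1/(Z₂−Z₁)) ∫ φ₀ e^(−kZ) dZ = φ₀·(e^(−k·Z₁) − e^(−k·Z₂)) / (k·(Z₂−Z₁))
e^(−0.526×3.1) = 0.1958; e^(−0.526×5.3) = 0.0616
⟨φ⟩ = 0.64 × (0.1958 − 0.0616) / (0.526 × 2.2) = 0.64 × 0.1160 = 0.0743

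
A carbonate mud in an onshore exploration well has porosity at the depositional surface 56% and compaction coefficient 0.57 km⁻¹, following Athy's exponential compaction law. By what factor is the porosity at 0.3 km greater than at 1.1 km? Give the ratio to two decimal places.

1.58

phi(z₁)/phi(z₂) = e^(−c·z₁)/e^(−c·z₂) = e^{c(z₂−z₁)}
= exp(0.57 × 0.8) = exp(0.456) = 1.5778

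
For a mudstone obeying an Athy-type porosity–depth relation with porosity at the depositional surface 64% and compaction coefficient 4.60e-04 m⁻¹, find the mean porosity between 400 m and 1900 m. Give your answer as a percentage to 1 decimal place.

38.5%

Working in km (1 km = 1000 m; c in km⁻¹ = c in m⁻¹ × 1000):
⟨phi⟩ = (1/(d₂−d₁)) ∫ phi₀ e^(−cd) dd = phi₀·(e^(−c·d₁) − e^(−c·d₂)) / (c·(d₂−d₁))
e^(−0.46×0.4) = 0.8319; e^(−0.46×1.9) = 0.4173
⟨phi⟩ = 0.64 × (0.8319 − 0.4173) / (0.46 × 1.5) = 0.64 × 0.6010 = 0.3846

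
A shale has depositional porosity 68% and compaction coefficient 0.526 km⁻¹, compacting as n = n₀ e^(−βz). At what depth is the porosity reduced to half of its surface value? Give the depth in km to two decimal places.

n/n₀ = 1/2 ⇒ exp(−β·z) = 1/2 ⇒ z = ln(2) / β
z = 0.6931 / 0.526 = 1.318 km

1.32 km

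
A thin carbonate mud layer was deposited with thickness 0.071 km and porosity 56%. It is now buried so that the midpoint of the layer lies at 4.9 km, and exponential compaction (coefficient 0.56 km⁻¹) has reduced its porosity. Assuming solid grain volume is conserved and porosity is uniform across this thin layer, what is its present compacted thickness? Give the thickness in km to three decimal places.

Porosity at 4.9 km: n = 0.56·exp(−0.56×4.9) = 0.0360
Solid-volume conservation: h(1−n) = h₀(1−n₀) ⇒ h = h₀·(1−n₀)/(1−n)
h = 0.071 × (1 − 0.56)/(1 − 0.0360) = 0.071 × 0.4564 = 0.0324 km

0.032 km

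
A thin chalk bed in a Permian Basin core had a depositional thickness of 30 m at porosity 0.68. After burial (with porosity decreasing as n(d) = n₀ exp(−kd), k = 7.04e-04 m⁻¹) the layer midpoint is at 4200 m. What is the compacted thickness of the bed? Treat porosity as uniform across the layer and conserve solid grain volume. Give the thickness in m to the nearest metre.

10 m

Working in km (1 km = 1000 m; k in km⁻¹ = k in m⁻¹ × 1000):
Porosity at 4.2 km: n = 0.68·exp(−0.704×4.2) = 0.0353
Solid-volume conservation: h(1−n) = h₀(1−n₀) ⇒ h = h₀·(1−n₀)/(1−n)
h = 0.03 × (1 − 0.68)/(1 − 0.0353) = 0.03 × 0.3317 = 0.0100 km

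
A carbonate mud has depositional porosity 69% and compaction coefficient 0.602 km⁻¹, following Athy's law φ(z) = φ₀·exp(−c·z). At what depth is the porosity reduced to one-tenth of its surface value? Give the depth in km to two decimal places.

φ/φ₀ = 1/10 ⇒ exp(−c·z) = 1/10 ⇒ z = ln(10) / c
z = 2.3026 / 0.602 = 3.825 km

3.82 km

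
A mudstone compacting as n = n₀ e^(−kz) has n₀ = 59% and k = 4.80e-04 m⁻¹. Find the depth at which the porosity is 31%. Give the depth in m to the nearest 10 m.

Working in km (1 km = 1000 m; k in km⁻¹ = k in m⁻¹ × 1000):
Invert Athy's law: z = ln(n₀/n) / k
z = ln(0.59/0.31) / 0.48 = ln(1.903) / 0.48 = 0.6436 / 0.48 = 1.341 km

1340 m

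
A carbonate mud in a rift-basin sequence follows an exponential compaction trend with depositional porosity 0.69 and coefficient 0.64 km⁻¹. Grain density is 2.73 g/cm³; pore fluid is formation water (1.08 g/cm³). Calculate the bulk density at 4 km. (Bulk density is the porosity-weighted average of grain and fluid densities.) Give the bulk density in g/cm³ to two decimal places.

Porosity at depth: φ = 0.69·exp(−0.64×4) = 0.69×0.0773 = 0.0533
Bulk density: ρ_b = (1−φ)ρ_g + φ·ρ_f = 0.9467×2.73 + 0.0533×1.08
       = 2.584 + 0.058 = 2.642 g/cm³

2.64 g/cm³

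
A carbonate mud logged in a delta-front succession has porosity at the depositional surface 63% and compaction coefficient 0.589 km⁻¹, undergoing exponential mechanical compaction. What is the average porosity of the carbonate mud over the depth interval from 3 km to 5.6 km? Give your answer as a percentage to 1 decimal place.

⟨n⟩ = (1/(d₂−d₁)) ∫ n₀ e^(−cd) dd = n₀·(e^(−c·d₁) − e^(−c·d₂)) / (c·(d₂−d₁))
e^(−0.589×3) = 0.1708; e^(−0.589×5.6) = 0.0369
⟨n⟩ = 0.63 × (0.1708 − 0.0369) / (0.589 × 2.6) = 0.63 × 0.0874 = 0.0551

5.5%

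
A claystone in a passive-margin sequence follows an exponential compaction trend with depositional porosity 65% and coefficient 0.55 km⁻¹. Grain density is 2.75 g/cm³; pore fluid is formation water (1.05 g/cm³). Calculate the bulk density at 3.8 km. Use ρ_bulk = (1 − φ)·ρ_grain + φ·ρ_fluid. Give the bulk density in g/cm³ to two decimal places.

2.61 g/cm³

Porosity at depth: φ = 0.65·exp(−0.55×3.8) = 0.65×0.1237 = 0.0804
Bulk density: ρ_b = (1−φ)ρ_g + φ·ρ_f = 0.9196×2.75 + 0.0804×1.05
       = 2.529 + 0.084 = 2.613 g/cm³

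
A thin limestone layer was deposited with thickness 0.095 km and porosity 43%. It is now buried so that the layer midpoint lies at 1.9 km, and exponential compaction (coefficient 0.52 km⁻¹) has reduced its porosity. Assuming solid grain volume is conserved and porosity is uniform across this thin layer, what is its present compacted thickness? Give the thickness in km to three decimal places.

Porosity at 1.9 km: n = 0.43·exp(−0.52×1.9) = 0.1601
Solid-volume conservation: h(1−n) = h₀(1−n₀) ⇒ h = h₀·(1−n₀)/(1−n)
h = 0.095 × (1 − 0.43)/(1 − 0.1601) = 0.095 × 0.6787 = 0.0645 km

0.064 km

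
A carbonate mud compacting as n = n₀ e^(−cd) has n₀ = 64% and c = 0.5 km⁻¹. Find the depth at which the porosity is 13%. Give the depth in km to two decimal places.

Invert Athy's law: d = ln(n₀/n) / c
d = ln(0.64/0.13) / 0.5 = ln(4.923) / 0.5 = 1.5939 / 0.5 = 3.188 km

3.19 km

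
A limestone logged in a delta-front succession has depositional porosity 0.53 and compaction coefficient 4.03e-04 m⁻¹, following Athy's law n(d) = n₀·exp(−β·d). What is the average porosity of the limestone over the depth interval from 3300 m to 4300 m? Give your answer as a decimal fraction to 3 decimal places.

0.115

Working in km (1 km = 1000 m; β in km⁻¹ = β in m⁻¹ × 1000):
⟨n⟩ = (1/(d₂−d₁)) ∫ n₀ e^(−βd) dd = n₀·(e^(−β·d₁) − e^(−β·d₂)) / (β·(d₂−d₁))
e^(−0.403×3.3) = 0.2645; e^(−0.403×4.3) = 0.1768
⟨n⟩ = 0.53 × (0.2645 − 0.1768) / (0.403 × 1) = 0.53 × 0.2177 = 0.1154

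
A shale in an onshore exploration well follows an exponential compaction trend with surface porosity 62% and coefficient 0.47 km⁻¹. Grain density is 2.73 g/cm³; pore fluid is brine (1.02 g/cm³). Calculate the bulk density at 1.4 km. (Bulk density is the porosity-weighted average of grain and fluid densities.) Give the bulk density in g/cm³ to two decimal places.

Porosity at depth: phi = 0.62·exp(−0.47×1.4) = 0.62×0.5179 = 0.3211
Bulk density: ρ_b = (1−phi)ρ_g + phi·ρ_f = 0.6789×2.73 + 0.3211×1.02
       = 1.853 + 0.328 = 2.181 g/cm³

2.18 g/cm³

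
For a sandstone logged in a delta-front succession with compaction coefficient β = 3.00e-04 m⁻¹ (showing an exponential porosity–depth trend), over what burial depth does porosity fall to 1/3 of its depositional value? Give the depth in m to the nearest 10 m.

3660 m

Working in km (1 km = 1000 m; β in km⁻¹ = β in m⁻¹ × 1000):
phi/phi₀ = 1/3 ⇒ exp(−β·z) = 1/3 ⇒ z = ln(3) / β
z = 1.0986 / 0.3 = 3.662 km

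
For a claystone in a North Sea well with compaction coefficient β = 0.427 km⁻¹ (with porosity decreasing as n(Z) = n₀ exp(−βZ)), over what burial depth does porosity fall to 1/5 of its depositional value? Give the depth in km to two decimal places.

n/n₀ = 1/5 ⇒ exp(−β·Z) = 1/5 ⇒ Z = ln(5) / β
Z = 1.6094 / 0.427 = 3.769 km

3.77 km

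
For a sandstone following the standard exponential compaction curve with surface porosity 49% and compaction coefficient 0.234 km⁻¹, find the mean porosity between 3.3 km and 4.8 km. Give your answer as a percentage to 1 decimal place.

⟨n⟩ = (1/(d₂−d₁)) ∫ n₀ e^(−kd) dd = n₀·(e^(−k·d₁) − e^(−k·d₂)) / (k·(d₂−d₁))
e^(−0.234×3.3) = 0.4620; e^(−0.234×4.8) = 0.3252
⟨n⟩ = 0.49 × (0.4620 − 0.3252) / (0.234 × 1.5) = 0.49 × 0.3896 = 0.1909

19.1%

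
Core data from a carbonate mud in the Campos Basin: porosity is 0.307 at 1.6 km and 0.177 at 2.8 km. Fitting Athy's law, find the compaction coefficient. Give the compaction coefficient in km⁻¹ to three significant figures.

0.459 km⁻¹

Athy: φ(d) = φ₀ e^(−cd) ⇒ φ₁/φ₂ = e^{c(d₂−d₁)} ⇒ c = ln(φ₁/φ₂)/(d₂−d₁)
c = ln(0.307/0.177) / (2.8 − 1.6) = ln(1.734) / 1.2 = 0.5507 / 1.2 = 0.4589 km⁻¹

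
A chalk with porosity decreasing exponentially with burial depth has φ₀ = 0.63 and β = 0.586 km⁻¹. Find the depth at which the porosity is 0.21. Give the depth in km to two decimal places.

Invert Athy's law: z = ln(φ₀/φ) / β
z = ln(0.63/0.21) / 0.586 = ln(3) / 0.586 = 1.0986 / 0.586 = 1.875 km

1.87 km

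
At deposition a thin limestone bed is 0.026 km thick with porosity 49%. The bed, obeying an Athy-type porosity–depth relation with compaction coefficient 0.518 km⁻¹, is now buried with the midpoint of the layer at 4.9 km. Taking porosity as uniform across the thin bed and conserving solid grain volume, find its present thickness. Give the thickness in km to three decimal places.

Porosity at 4.9 km: phi = 0.49·exp(−0.518×4.9) = 0.0387
Solid-volume conservation: h(1−phi) = h₀(1−phi₀) ⇒ h = h₀·(1−phi₀)/(1−phi)
h = 0.026 × (1 − 0.49)/(1 − 0.0387) = 0.026 × 0.5305 = 0.0138 km

0.014 km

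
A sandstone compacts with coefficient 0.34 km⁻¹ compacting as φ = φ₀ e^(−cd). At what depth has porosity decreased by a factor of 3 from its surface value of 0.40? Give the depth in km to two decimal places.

φ/φ₀ = 1/3 ⇒ exp(−c·d) = 1/3 ⇒ d = ln(3) / c
d = 1.0986 / 0.34 = 3.231 km

3.23 km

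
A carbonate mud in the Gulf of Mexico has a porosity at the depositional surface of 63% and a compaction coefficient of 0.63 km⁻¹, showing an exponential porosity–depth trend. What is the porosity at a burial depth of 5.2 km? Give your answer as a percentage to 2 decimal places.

φ = φ₀·exp(−k·z) = 0.63 × exp(−0.63 × 5.2) = 0.63 × exp(−3.276)
  = 0.63 × 0.0378 = 0.0238

2.38%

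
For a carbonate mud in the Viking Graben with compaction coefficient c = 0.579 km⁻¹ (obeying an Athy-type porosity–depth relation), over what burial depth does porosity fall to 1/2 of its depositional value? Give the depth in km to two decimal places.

1.20 km

phi/phi₀ = 1/2 ⇒ exp(−c·d) = 1/2 ⇒ d = ln(2) / c
d = 0.6931 / 0.579 = 1.197 km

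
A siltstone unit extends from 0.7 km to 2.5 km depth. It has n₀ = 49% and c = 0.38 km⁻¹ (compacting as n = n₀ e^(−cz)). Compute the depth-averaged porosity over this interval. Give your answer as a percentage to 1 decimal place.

⟨n⟩ = (1/(z₂−z₁)) ∫ n₀ e^(−cz) dz = n₀·(e^(−c·z₁) − e^(−c·z₂)) / (c·(z₂−z₁))
e^(−0.38×0.7) = 0.7664; e^(−0.38×2.5) = 0.3867
⟨n⟩ = 0.49 × (0.7664 − 0.3867) / (0.38 × 1.8) = 0.49 × 0.5551 = 0.2720

27.2%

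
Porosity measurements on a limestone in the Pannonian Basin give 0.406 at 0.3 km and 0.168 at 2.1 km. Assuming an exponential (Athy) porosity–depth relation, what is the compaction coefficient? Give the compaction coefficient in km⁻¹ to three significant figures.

Athy: phi(d) = phi₀ e^(−kd) ⇒ phi₁/phi₂ = e^{k(d₂−d₁)} ⇒ k = ln(phi₁/phi₂)/(d₂−d₁)
k = ln(0.406/0.168) / (2.1 − 0.3) = ln(2.417) / 1.8 = 0.8824 / 1.8 = 0.4902 km⁻¹

0.490 km⁻¹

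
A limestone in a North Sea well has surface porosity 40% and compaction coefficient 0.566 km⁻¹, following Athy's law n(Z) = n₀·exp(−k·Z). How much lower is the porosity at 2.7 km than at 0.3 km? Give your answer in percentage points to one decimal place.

25.1 percentage points

n(0.3) = 0.4·e^(−0.566×0.3) = 0.3375
n(2.7) = 0.4·e^(−0.566×2.7) = 0.0868
Δn = 0.3375 − 0.0868 = 0.2508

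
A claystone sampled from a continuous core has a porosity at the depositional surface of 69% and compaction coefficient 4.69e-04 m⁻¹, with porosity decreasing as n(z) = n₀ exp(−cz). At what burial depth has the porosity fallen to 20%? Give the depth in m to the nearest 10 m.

2640 m

Working in km (1 km = 1000 m; c in km⁻¹ = c in m⁻¹ × 1000):
Invert Athy's law: z = ln(n₀/n) / c
z = ln(0.69/0.2) / 0.469 = ln(3.45) / 0.469 = 1.2384 / 0.469 = 2.640 km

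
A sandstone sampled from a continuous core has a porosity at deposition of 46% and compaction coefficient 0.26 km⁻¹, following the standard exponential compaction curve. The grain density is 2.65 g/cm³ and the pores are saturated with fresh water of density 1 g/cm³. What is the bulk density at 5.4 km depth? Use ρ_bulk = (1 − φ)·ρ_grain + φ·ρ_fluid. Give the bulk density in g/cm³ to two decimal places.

Porosity at depth: n = 0.46·exp(−0.26×5.4) = 0.46×0.2456 = 0.1130
Bulk density: ρ_b = (1−n)ρ_g + n·ρ_f = 0.8870×2.65 + 0.1130×1
       = 2.351 + 0.113 = 2.464 g/cm³

2.46 g/cm³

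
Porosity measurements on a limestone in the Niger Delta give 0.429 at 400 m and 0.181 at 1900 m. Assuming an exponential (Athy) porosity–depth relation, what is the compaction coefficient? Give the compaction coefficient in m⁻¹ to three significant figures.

0.000575 m⁻¹

Working in km (1 km = 1000 m; c in km⁻¹ = c in m⁻¹ × 1000):
Athy: n(d) = n₀ e^(−cd) ⇒ n₁/n₂ = e^{c(d₂−d₁)} ⇒ c = ln(n₁/n₂)/(d₂−d₁)
c = ln(0.429/0.181) / (1.9 − 0.4) = ln(2.37) / 1.5 = 0.8630 / 1.5 = 0.5753 km⁻¹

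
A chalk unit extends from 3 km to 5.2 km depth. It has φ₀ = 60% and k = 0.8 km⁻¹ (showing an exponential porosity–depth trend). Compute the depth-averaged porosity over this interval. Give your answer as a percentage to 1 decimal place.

2.6%

⟨φ⟩ = (1/(z₂−z₁)) ∫ φ₀ e^(−kz) dz = φ₀·(e^(−k·z₁) − e^(−k·z₂)) / (k·(z₂−z₁))
e^(−0.8×3) = 0.0907; e^(−0.8×5.2) = 0.0156
⟨φ⟩ = 0.6 × (0.0907 − 0.0156) / (0.8 × 2.2) = 0.6 × 0.0427 = 0.0256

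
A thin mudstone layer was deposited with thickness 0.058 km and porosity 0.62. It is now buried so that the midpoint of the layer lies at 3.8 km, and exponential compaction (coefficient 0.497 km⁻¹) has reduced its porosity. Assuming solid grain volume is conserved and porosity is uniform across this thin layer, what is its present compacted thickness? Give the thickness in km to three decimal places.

0.024 km

Porosity at 3.8 km: phi = 0.62·exp(−0.497×3.8) = 0.0938
Solid-volume conservation: h(1−phi) = h₀(1−phi₀) ⇒ h = h₀·(1−phi₀)/(1−phi)
h = 0.058 × (1 − 0.62)/(1 − 0.0938) = 0.058 × 0.4193 = 0.0243 km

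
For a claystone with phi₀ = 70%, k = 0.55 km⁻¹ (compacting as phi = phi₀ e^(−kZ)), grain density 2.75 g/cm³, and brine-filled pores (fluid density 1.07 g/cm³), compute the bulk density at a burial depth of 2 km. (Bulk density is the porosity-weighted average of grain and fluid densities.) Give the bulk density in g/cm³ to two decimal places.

2.36 g/cm³

Porosity at depth: phi = 0.7·exp(−0.55×2) = 0.7×0.3329 = 0.2330
Bulk density: ρ_b = (1−phi)ρ_g + phi·ρ_f = 0.7670×2.75 + 0.2330×1.07
       = 2.109 + 0.249 = 2.359 g/cm³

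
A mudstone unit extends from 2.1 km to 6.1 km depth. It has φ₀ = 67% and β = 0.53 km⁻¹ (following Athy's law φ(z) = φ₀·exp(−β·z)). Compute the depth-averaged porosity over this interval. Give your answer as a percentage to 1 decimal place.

⟨φ⟩ = (1/(z₂−z₁)) ∫ φ₀ e^(−βz) dz = φ₀·(e^(−β·z₁) − e^(−β·z₂)) / (β·(z₂−z₁))
e^(−0.53×2.1) = 0.3286; e^(−0.53×6.1) = 0.0394
⟨φ⟩ = 0.67 × (0.3286 − 0.0394) / (0.53 × 4) = 0.67 × 0.1364 = 0.0914

9.1%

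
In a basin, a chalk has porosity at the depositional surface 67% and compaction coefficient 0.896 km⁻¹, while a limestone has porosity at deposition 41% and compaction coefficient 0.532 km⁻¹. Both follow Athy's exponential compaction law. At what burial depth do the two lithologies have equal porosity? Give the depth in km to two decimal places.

Set phi₀ₐ e^(−βₐd) = phi₀ᵦ e^(−βᵦd) ⇒ ln(phi₀ₐ/phi₀ᵦ) = (βₐ − βᵦ)·d
d = ln(0.67/0.41) / (0.896 − 0.532) = 0.4911 / 0.364 = 1.349 km

1.35 km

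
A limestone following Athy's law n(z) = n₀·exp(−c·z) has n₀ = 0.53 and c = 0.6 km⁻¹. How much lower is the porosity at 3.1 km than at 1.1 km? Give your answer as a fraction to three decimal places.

0.191

n(1.1) = 0.53·e^(−0.6×1.1) = 0.2739
n(3.1) = 0.53·e^(−0.6×3.1) = 0.0825
Δn = 0.2739 − 0.0825 = 0.1914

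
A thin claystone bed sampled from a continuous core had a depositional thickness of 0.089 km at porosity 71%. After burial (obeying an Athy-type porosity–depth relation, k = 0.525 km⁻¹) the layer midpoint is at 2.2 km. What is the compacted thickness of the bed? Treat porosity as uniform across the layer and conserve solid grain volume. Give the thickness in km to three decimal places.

0.033 km

Porosity at 2.2 km: φ = 0.71·exp(−0.525×2.2) = 0.2237
Solid-volume conservation: h(1−φ) = h₀(1−φ₀) ⇒ h = h₀·(1−φ₀)/(1−φ)
h = 0.089 × (1 − 0.71)/(1 − 0.2237) = 0.089 × 0.3736 = 0.0332 km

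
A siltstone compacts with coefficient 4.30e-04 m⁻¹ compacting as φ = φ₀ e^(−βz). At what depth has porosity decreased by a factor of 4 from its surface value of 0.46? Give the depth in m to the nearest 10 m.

3220 m

Working in km (1 km = 1000 m; β in km⁻¹ = β in m⁻¹ × 1000):
φ/φ₀ = 1/4 ⇒ exp(−β·z) = 1/4 ⇒ z = ln(4) / β
z = 1.3863 / 0.43 = 3.224 km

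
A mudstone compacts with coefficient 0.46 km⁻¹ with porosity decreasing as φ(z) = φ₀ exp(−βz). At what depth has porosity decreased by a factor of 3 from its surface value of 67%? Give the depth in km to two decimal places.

2.39 km

φ/φ₀ = 1/3 ⇒ exp(−β·z) = 1/3 ⇒ z = ln(3) / β
z = 1.0986 / 0.46 = 2.388 km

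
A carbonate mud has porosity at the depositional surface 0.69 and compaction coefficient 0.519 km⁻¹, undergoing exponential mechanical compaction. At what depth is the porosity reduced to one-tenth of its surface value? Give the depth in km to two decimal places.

phi/phi₀ = 1/10 ⇒ exp(−β·Z) = 1/10 ⇒ Z = ln(10) / β
Z = 2.3026 / 0.519 = 4.437 km

4.44 km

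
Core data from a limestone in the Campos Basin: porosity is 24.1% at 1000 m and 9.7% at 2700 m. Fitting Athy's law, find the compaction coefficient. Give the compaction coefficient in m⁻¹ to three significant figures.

0.000535 m⁻¹

Working in km (1 km = 1000 m; β in km⁻¹ = β in m⁻¹ × 1000):
Athy: φ(d) = φ₀ e^(−βd) ⇒ φ₁/φ₂ = e^{β(d₂−d₁)} ⇒ β = ln(φ₁/φ₂)/(d₂−d₁)
β = ln(0.241/0.097) / (2.7 − 1) = ln(2.485) / 1.7 = 0.9101 / 1.7 = 0.5353 km⁻¹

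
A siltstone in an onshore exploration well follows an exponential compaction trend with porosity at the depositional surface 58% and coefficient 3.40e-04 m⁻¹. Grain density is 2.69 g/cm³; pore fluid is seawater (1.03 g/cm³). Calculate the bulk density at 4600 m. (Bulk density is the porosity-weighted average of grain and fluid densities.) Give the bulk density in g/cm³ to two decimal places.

2.49 g/cm³

Working in km (1 km = 1000 m; k in km⁻¹ = k in m⁻¹ × 1000):
Porosity at depth: phi = 0.58·exp(−0.34×4.6) = 0.58×0.2093 = 0.1214
Bulk density: ρ_b = (1−phi)ρ_g + phi·ρ_f = 0.8786×2.69 + 0.1214×1.03
       = 2.363 + 0.125 = 2.488 g/cm³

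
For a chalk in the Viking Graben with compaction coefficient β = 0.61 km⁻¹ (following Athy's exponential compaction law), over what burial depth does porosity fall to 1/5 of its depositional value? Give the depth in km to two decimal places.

2.64 km

φ/φ₀ = 1/5 ⇒ exp(−β·Z) = 1/5 ⇒ Z = ln(5) / β
Z = 1.6094 / 0.61 = 2.638 km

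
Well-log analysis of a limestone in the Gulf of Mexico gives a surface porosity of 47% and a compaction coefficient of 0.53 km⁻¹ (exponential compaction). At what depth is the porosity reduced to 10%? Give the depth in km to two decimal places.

2.92 km

Invert Athy's law: z = ln(phi₀/phi) / β
z = ln(0.47/0.1) / 0.53 = ln(4.7) / 0.53 = 1.5476 / 0.53 = 2.920 km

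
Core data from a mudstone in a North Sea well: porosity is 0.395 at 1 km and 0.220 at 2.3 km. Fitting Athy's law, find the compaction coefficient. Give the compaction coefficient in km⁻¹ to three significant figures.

0.450 km⁻¹

Athy: φ(z) = φ₀ e^(−βz) ⇒ φ₁/φ₂ = e^{β(z₂−z₁)} ⇒ β = ln(φ₁/φ₂)/(z₂−z₁)
β = ln(0.395/0.22) / (2.3 − 1) = ln(1.795) / 1.3 = 0.5853 / 1.3 = 0.4502 km⁻¹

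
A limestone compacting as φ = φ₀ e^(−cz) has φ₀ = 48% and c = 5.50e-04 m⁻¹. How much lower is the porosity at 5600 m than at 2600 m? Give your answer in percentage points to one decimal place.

Working in km (1 km = 1000 m; c in km⁻¹ = c in m⁻¹ × 1000):
φ(2.6) = 0.48·e^(−0.55×2.6) = 0.1149
φ(5.6) = 0.48·e^(−0.55×5.6) = 0.0221
Δφ = 0.1149 − 0.0221 = 0.0928

9.3 percentage points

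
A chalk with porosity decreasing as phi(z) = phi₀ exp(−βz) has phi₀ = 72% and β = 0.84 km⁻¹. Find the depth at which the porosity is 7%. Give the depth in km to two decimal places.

Invert Athy's law: z = ln(phi₀/phi) / β
z = ln(0.72/0.07) / 0.84 = ln(10.29) / 0.84 = 2.3308 / 0.84 = 2.775 km

2.77 km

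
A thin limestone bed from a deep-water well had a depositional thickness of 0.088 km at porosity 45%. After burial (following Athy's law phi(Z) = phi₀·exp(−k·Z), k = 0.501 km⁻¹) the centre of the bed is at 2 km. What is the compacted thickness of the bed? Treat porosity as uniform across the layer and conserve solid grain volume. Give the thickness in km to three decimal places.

0.058 km

Porosity at 2 km: phi = 0.45·exp(−0.501×2) = 0.1652
Solid-volume conservation: h(1−phi) = h₀(1−phi₀) ⇒ h = h₀·(1−phi₀)/(1−phi)
h = 0.088 × (1 − 0.45)/(1 − 0.1652) = 0.088 × 0.6589 = 0.0580 km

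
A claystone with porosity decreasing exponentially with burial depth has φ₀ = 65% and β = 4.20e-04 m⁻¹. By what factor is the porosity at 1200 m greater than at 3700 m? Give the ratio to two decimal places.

2.86

Working in km (1 km = 1000 m; β in km⁻¹ = β in m⁻¹ × 1000):
φ(Z₁)/φ(Z₂) = e^(−β·Z₁)/e^(−β·Z₂) = e^{β(Z₂−Z₁)}
= exp(0.42 × 2.5) = exp(1.05) = 2.8577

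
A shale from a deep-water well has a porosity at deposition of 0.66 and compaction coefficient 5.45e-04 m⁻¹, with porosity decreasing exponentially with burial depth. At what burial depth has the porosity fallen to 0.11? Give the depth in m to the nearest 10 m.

Working in km (1 km = 1000 m; k in km⁻¹ = k in m⁻¹ × 1000):
Invert Athy's law: d = ln(phi₀/phi) / k
d = ln(0.66/0.11) / 0.545 = ln(6) / 0.545 = 1.7918 / 0.545 = 3.288 km

3290 m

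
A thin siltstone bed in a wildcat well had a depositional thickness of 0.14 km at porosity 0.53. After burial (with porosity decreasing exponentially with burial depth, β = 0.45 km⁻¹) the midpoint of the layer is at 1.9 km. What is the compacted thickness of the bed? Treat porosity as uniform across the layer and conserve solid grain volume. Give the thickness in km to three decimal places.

Porosity at 1.9 km: phi = 0.53·exp(−0.45×1.9) = 0.2254
Solid-volume conservation: h(1−phi) = h₀(1−phi₀) ⇒ h = h₀·(1−phi₀)/(1−phi)
h = 0.14 × (1 − 0.53)/(1 − 0.2254) = 0.14 × 0.6068 = 0.0849 km

0.085 km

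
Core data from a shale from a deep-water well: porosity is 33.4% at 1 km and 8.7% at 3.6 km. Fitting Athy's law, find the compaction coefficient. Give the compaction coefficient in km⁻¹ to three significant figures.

Athy: φ(z) = φ₀ e^(−cz) ⇒ φ₁/φ₂ = e^{c(z₂−z₁)} ⇒ c = ln(φ₁/φ₂)/(z₂−z₁)
c = ln(0.334/0.087) / (3.6 − 1) = ln(3.839) / 2.6 = 1.3452 / 2.6 = 0.5174 km⁻¹

0.517 km⁻¹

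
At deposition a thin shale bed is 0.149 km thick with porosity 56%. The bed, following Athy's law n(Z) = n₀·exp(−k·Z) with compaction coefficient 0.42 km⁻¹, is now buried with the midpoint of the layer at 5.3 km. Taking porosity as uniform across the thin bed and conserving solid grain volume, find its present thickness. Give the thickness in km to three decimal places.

Porosity at 5.3 km: n = 0.56·exp(−0.42×5.3) = 0.0605
Solid-volume conservation: h(1−n) = h₀(1−n₀) ⇒ h = h₀·(1−n₀)/(1−n)
h = 0.149 × (1 − 0.56)/(1 − 0.0605) = 0.149 × 0.4683 = 0.0698 km

0.070 km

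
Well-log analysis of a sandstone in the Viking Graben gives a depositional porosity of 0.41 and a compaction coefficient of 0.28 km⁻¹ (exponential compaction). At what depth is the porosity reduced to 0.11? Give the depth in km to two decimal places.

4.70 km

Invert Athy's law: z = ln(φ₀/φ) / k
z = ln(0.41/0.11) / 0.28 = ln(3.727) / 0.28 = 1.3157 / 0.28 = 4.699 km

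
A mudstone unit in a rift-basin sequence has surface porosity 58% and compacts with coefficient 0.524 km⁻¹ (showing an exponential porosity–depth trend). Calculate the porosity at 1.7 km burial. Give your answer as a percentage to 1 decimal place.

23.8%

phi = phi₀·exp(−k·d) = 0.58 × exp(−0.524 × 1.7) = 0.58 × exp(−0.8908)
  = 0.58 × 0.4103 = 0.2380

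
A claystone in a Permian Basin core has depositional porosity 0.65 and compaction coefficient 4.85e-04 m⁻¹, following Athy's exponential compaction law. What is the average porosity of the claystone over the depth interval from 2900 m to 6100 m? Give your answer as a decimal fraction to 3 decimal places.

0.081

Working in km (1 km = 1000 m; β in km⁻¹ = β in m⁻¹ × 1000):
⟨phi⟩ = (1/(z₂−z₁)) ∫ phi₀ e^(−βz) dz = phi₀·(e^(−β·z₁) − e^(−β·z₂)) / (β·(z₂−z₁))
e^(−0.485×2.9) = 0.2450; e^(−0.485×6.1) = 0.0519
⟨phi⟩ = 0.65 × (0.2450 − 0.0519) / (0.485 × 3.2) = 0.65 × 0.1244 = 0.0809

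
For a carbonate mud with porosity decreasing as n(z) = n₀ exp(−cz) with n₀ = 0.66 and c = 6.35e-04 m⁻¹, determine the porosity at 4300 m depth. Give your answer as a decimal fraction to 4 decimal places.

0.0430

Working in km (1 km = 1000 m; c in km⁻¹ = c in m⁻¹ × 1000):
n = n₀·exp(−c·z) = 0.66 × exp(−0.635 × 4.3) = 0.66 × exp(−2.73)
  = 0.66 × 0.0652 = 0.0430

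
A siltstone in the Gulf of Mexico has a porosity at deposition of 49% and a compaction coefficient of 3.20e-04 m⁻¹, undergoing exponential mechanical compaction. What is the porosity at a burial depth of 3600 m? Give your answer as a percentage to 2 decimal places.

15.48%

Working in km (1 km = 1000 m; β in km⁻¹ = β in m⁻¹ × 1000):
phi = phi₀·exp(−β·d) = 0.49 × exp(−0.32 × 3.6) = 0.49 × exp(−1.152)
  = 0.49 × 0.3160 = 0.1548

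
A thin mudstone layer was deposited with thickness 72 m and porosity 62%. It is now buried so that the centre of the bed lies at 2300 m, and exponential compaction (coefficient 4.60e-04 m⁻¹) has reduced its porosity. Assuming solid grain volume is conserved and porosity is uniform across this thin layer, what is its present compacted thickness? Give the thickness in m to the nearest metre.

35 m

Working in km (1 km = 1000 m; β in km⁻¹ = β in m⁻¹ × 1000):
Porosity at 2.3 km: n = 0.62·exp(−0.46×2.3) = 0.2152
Solid-volume conservation: h(1−n) = h₀(1−n₀) ⇒ h = h₀·(1−n₀)/(1−n)
h = 0.072 × (1 − 0.62)/(1 − 0.2152) = 0.072 × 0.4842 = 0.0349 km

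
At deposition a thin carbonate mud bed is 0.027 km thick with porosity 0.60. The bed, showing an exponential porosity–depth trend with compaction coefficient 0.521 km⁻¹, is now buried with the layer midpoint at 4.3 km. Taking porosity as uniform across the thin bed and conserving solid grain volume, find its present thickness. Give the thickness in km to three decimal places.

0.012 km

Porosity at 4.3 km: φ = 0.6·exp(−0.521×4.3) = 0.0639
Solid-volume conservation: h(1−φ) = h₀(1−φ₀) ⇒ h = h₀·(1−φ₀)/(1−φ)
h = 0.027 × (1 − 0.6)/(1 − 0.0639) = 0.027 × 0.4273 = 0.0115 km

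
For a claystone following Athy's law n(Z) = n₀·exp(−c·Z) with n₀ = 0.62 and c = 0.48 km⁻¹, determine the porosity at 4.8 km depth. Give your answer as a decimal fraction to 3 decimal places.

n = n₀·exp(−c·Z) = 0.62 × exp(−0.48 × 4.8) = 0.62 × exp(−2.304)
  = 0.62 × 0.0999 = 0.0619

0.062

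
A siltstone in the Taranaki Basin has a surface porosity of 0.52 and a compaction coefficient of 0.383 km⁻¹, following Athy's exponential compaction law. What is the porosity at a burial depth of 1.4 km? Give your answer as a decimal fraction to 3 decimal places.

φ = φ₀·exp(−β·Z) = 0.52 × exp(−0.383 × 1.4) = 0.52 × exp(−0.5362)
  = 0.52 × 0.5850 = 0.3042

0.304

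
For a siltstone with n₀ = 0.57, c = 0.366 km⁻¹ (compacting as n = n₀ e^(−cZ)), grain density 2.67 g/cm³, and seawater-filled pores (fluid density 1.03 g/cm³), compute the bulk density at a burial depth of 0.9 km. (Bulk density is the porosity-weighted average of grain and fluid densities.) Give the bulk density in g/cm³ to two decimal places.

2.00 g/cm³

Porosity at depth: n = 0.57·exp(−0.366×0.9) = 0.57×0.7194 = 0.4100
Bulk density: ρ_b = (1−n)ρ_g + n·ρ_f = 0.5900×2.67 + 0.4100×1.03
       = 1.575 + 0.422 = 1.998 g/cm³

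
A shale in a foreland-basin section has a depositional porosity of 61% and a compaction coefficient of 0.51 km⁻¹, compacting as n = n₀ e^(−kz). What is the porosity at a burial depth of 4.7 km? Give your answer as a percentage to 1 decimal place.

5.6%

n = n₀·exp(−k·z) = 0.61 × exp(−0.51 × 4.7) = 0.61 × exp(−2.397)
  = 0.61 × 0.0910 = 0.0555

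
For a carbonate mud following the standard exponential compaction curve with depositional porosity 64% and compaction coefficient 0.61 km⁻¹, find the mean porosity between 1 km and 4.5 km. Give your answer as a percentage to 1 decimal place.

⟨φ⟩ = (1/(d₂−d₁)) ∫ φ₀ e^(−kd) dd = φ₀·(e^(−k·d₁) − e^(−k·d₂)) / (k·(d₂−d₁))
e^(−0.61×1) = 0.5434; e^(−0.61×4.5) = 0.0642
⟨φ⟩ = 0.64 × (0.5434 − 0.0642) / (0.61 × 3.5) = 0.64 × 0.2244 = 0.1436

14.4%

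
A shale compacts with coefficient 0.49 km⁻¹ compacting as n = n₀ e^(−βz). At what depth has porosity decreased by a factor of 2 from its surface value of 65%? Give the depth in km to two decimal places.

1.41 km

n/n₀ = 1/2 ⇒ exp(−β·z) = 1/2 ⇒ z = ln(2) / β
z = 0.6931 / 0.49 = 1.415 km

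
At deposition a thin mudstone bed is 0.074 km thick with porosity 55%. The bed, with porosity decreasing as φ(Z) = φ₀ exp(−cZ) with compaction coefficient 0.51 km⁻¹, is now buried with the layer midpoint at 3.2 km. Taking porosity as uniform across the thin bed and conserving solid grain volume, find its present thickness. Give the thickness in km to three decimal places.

Porosity at 3.2 km: φ = 0.55·exp(−0.51×3.2) = 0.1075
Solid-volume conservation: h(1−φ) = h₀(1−φ₀) ⇒ h = h₀·(1−φ₀)/(1−φ)
h = 0.074 × (1 − 0.55)/(1 − 0.1075) = 0.074 × 0.5042 = 0.0373 km

0.037 km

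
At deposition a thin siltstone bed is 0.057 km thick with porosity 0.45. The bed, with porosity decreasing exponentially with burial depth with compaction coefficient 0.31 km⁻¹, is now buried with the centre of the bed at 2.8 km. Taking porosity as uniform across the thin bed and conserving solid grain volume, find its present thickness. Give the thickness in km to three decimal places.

Porosity at 2.8 km: φ = 0.45·exp(−0.31×2.8) = 0.1889
Solid-volume conservation: h(1−φ) = h₀(1−φ₀) ⇒ h = h₀·(1−φ₀)/(1−φ)
h = 0.057 × (1 − 0.45)/(1 − 0.1889) = 0.057 × 0.6781 = 0.0387 km

0.039 km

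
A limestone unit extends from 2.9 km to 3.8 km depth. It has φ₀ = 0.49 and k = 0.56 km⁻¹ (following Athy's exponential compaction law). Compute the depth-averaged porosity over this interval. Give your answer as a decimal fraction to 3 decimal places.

⟨φ⟩ = (1/(z₂−z₁)) ∫ φ₀ e^(−kz) dz = φ₀·(e^(−k·z₁) − e^(−k·z₂)) / (k·(z₂−z₁))
e^(−0.56×2.9) = 0.1971; e^(−0.56×3.8) = 0.1191
⟨φ⟩ = 0.49 × (0.1971 − 0.1191) / (0.56 × 0.9) = 0.49 × 0.1548 = 0.0759

0.076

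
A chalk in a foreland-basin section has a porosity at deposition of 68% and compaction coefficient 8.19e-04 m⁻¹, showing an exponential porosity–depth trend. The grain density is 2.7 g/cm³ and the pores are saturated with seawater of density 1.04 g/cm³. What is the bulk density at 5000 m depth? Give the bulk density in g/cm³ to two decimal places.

2.68 g/cm³

Working in km (1 km = 1000 m; c in km⁻¹ = c in m⁻¹ × 1000):
Porosity at depth: n = 0.68·exp(−0.819×5) = 0.68×0.0167 = 0.0113
Bulk density: ρ_b = (1−n)ρ_g + n·ρ_f = 0.9887×2.7 + 0.0113×1.04
       = 2.669 + 0.012 = 2.681 g/cm³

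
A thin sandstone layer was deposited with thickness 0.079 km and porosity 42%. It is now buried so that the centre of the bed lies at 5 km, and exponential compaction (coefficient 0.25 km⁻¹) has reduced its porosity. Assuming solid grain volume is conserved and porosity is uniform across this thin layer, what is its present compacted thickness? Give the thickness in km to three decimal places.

0.052 km

Porosity at 5 km: φ = 0.42·exp(−0.25×5) = 0.1203
Solid-volume conservation: h(1−φ) = h₀(1−φ₀) ⇒ h = h₀·(1−φ₀)/(1−φ)
h = 0.079 × (1 − 0.42)/(1 − 0.1203) = 0.079 × 0.6593 = 0.0521 km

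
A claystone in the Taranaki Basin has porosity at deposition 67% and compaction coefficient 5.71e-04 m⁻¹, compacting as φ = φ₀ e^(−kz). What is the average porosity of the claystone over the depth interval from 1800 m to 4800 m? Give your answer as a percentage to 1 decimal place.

11.5%

Working in km (1 km = 1000 m; k in km⁻¹ = k in m⁻¹ × 1000):
⟨φ⟩ = (1/(z₂−z₁)) ∫ φ₀ e^(−kz) dz = φ₀·(e^(−k·z₁) − e^(−k·z₂)) / (k·(z₂−z₁))
e^(−0.571×1.8) = 0.3578; e^(−0.571×4.8) = 0.0645
⟨φ⟩ = 0.67 × (0.3578 − 0.0645) / (0.571 × 3) = 0.67 × 0.1712 = 0.1147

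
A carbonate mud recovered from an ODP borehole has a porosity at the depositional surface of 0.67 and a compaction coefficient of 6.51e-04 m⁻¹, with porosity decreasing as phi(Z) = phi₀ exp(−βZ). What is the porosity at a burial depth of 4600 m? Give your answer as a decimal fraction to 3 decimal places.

Working in km (1 km = 1000 m; β in km⁻¹ = β in m⁻¹ × 1000):
phi = phi₀·exp(−β·Z) = 0.67 × exp(−0.651 × 4.6) = 0.67 × exp(−2.995)
  = 0.67 × 0.0501 = 0.0335

0.034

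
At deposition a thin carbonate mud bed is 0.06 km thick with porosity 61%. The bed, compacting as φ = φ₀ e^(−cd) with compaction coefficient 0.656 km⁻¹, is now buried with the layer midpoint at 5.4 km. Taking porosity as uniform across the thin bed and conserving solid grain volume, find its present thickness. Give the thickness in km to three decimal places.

Porosity at 5.4 km: φ = 0.61·exp(−0.656×5.4) = 0.0177
Solid-volume conservation: h(1−φ) = h₀(1−φ₀) ⇒ h = h₀·(1−φ₀)/(1−φ)
h = 0.06 × (1 − 0.61)/(1 − 0.0177) = 0.06 × 0.3970 = 0.0238 km

0.024 km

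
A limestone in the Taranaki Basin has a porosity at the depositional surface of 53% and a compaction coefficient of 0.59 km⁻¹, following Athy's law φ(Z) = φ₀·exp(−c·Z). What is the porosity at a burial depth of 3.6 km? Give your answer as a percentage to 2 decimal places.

φ = φ₀·exp(−c·Z) = 0.53 × exp(−0.59 × 3.6) = 0.53 × exp(−2.124)
  = 0.53 × 0.1196 = 0.0634

6.34%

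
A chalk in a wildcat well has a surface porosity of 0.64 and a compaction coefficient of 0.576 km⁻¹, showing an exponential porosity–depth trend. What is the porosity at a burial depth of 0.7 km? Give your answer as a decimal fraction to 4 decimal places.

0.4276

n = n₀·exp(−β·Z) = 0.64 × exp(−0.576 × 0.7) = 0.64 × exp(−0.4032)
  = 0.64 × 0.6682 = 0.4276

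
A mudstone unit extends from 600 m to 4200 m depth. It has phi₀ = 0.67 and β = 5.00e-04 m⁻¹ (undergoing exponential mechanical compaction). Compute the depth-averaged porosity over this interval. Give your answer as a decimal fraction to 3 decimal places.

0.230

Working in km (1 km = 1000 m; β in km⁻¹ = β in m⁻¹ × 1000):
⟨phi⟩ = (1/(Z₂−Z₁)) ∫ phi₀ e^(−βZ) dZ = phi₀·(e^(−β·Z₁) − e^(−β·Z₂)) / (β·(Z₂−Z₁))
e^(−0.5×0.6) = 0.7408; e^(−0.5×4.2) = 0.1225
⟨phi⟩ = 0.67 × (0.7408 − 0.1225) / (0.5 × 3.6) = 0.67 × 0.3435 = 0.2302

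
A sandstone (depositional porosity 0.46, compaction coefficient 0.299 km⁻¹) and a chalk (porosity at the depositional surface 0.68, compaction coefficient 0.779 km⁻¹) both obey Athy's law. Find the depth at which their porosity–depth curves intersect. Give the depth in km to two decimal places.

Set n₀ₐ e^(−kₐd) = n₀ᵦ e^(−kᵦd) ⇒ ln(n₀ₐ/n₀ᵦ) = (kₐ − kᵦ)·d
d = ln(0.46/0.68) / (0.299 − 0.779) = -0.3909 / -0.48 = 0.814 km

0.81 km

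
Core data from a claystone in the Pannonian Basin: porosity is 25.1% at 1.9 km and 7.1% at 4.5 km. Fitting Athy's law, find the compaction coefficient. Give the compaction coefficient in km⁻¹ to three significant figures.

Athy: n(z) = n₀ e^(−cz) ⇒ n₁/n₂ = e^{c(z₂−z₁)} ⇒ c = ln(n₁/n₂)/(z₂−z₁)
c = ln(0.251/0.071) / (4.5 − 1.9) = ln(3.535) / 2.6 = 1.2628 / 2.6 = 0.4857 km⁻¹

0.486 km⁻¹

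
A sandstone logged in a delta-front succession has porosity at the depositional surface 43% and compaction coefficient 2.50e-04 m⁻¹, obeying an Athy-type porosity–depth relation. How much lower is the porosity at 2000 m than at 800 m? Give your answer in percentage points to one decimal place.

Working in km (1 km = 1000 m; c in km⁻¹ = c in m⁻¹ × 1000):
φ(0.8) = 0.43·e^(−0.25×0.8) = 0.3521
φ(2) = 0.43·e^(−0.25×2) = 0.2608
Δφ = 0.3521 − 0.2608 = 0.0912

9.1 percentage points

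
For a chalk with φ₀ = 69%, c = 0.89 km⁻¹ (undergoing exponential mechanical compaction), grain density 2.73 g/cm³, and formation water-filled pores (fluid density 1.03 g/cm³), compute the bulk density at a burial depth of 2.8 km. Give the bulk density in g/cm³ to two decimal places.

Porosity at depth: φ = 0.69·exp(−0.89×2.8) = 0.69×0.0827 = 0.0571
Bulk density: ρ_b = (1−φ)ρ_g + φ·ρ_f = 0.9429×2.73 + 0.0571×1.03
       = 2.574 + 0.059 = 2.633 g/cm³

2.63 g/cm³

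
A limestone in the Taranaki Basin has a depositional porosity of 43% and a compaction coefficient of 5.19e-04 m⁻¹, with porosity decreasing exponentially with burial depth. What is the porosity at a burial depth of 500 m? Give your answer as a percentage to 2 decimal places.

Working in km (1 km = 1000 m; k in km⁻¹ = k in m⁻¹ × 1000):
φ = φ₀·exp(−k·d) = 0.43 × exp(−0.519 × 0.5) = 0.43 × exp(−0.2595)
  = 0.43 × 0.7714 = 0.3317

33.17%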